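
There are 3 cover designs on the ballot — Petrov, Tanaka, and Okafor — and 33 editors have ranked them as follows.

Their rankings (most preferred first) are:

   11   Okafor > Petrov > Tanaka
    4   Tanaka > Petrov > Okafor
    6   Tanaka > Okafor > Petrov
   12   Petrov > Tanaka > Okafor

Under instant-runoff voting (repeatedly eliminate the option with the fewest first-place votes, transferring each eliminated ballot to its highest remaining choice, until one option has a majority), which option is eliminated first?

Round 1: Petrov 12, Okafor 11, Tanaka 10. Tanaka has the fewest and is eliminated.
Round 2: Okafor 17, Petrov 16. Okafor has a majority.

Tanaka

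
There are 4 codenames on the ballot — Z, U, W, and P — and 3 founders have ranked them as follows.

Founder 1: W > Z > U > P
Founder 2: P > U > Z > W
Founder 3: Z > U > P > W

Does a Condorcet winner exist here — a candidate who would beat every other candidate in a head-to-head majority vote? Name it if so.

Z

Head-to-head results (3 voters total):
Z vs U: Z wins 2–1.
Z vs W: Z wins 2–1.
Z vs P: Z wins 2–1.
U vs W: U wins 2–1.
U vs P: U wins 2–1.
W vs P: P wins 2–1.
Z beats each rival — U (2–1), W (2–1), P (2–1) — so Z is the Condorcet winner.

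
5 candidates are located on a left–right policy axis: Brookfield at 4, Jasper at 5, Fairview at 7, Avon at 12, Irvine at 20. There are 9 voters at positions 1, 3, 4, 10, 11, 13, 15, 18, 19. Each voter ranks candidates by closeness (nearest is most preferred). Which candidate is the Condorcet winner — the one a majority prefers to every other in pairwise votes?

With single-peaked preferences on a line, the Condorcet winner is the candidate closest to the median voter.
The median voter (position 11) is closest to Avon at 12.
Check: Avon vs Jasper — voters closer to Avon: 6 of 9.

Avon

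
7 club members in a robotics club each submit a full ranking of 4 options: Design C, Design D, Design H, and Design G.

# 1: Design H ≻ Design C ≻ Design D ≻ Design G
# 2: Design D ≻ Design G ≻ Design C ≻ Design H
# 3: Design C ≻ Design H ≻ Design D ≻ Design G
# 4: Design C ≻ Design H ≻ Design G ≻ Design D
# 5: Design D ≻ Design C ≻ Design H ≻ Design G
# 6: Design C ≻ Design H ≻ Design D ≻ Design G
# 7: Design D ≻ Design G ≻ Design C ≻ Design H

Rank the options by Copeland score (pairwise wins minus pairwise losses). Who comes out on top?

Pairwise results:
  Design C vs Design D: Design C wins 4–3.
  Design C vs Design H: Design C wins 6–1.
  Design C vs Design G: Design C wins 5–2.
  Design D vs Design H: Design H wins 4–3.
  Design D vs Design G: Design D wins 6–1.
  Design H vs Design G: Design H wins 5–2.
Copeland scores (wins − losses):
  Design C: 3 − 0 = 3
  Design D: 1 − 2 = -1
  Design H: 2 − 1 = 1
  Design G: 0 − 3 = -3
Design C has the best Copeland score.

Design C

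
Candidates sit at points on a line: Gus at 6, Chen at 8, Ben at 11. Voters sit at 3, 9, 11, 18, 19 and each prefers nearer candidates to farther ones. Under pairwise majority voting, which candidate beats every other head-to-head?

With single-peaked preferences on a line, the Condorcet winner is the candidate closest to the median voter.
The median voter (position 11) is closest to Ben at 11.
Check: Ben vs Gus — voters closer to Ben: 4 of 5.

Ben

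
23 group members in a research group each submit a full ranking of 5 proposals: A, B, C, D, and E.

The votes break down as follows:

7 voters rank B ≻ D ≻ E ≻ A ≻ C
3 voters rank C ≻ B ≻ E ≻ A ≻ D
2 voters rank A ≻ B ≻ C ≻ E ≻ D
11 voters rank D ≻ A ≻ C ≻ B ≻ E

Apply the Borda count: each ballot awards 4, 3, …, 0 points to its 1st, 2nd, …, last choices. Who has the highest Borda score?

Borda scores:
  A: 7·1 + 3·1 + 2·4 + 11·3 = 51
  B: 7·4 + 3·3 + 2·3 + 11·1 = 54
  C: 7·0 + 3·4 + 2·2 + 11·2 = 38
  D: 7·3 + 3·0 + 2·0 + 11·4 = 65
  E: 7·2 + 3·2 + 2·1 + 11·0 = 22
D has the highest total.

D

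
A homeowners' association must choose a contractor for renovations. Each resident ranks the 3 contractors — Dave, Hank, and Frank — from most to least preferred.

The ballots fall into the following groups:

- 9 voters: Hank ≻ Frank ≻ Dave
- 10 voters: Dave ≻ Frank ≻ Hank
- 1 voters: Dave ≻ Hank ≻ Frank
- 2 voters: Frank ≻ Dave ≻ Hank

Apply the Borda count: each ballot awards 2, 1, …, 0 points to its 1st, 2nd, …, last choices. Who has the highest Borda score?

Borda scores:
  Dave: 9·0 + 10·2 + 2 + 2·1 = 24
  Hank: 9·2 + 10·0 + 1 + 2·0 = 19
  Frank: 9·1 + 10·1 + 0 + 2·2 = 23
Dave has the highest total.

Dave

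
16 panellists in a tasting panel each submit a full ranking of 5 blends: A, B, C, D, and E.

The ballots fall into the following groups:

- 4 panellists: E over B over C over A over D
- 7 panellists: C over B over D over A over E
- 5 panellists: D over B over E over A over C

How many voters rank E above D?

Ballots ranking E above D: 4.
Ballots ranking D above E: 7+5 = 12.
So 4 of 16 voters prefer E to D.

4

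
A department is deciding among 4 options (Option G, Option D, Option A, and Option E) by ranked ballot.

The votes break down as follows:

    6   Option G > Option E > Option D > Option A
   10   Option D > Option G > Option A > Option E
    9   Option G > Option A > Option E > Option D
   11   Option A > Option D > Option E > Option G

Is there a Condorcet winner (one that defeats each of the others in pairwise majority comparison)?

No

Head-to-head results (36 voters total):
Option G vs Option D: Option D wins 21–15.
Option G vs Option A: Option G wins 25–11.
Option G vs Option E: Option G wins 25–11.
Option D vs Option A: Option A wins 20–16.
Option D vs Option E: Option D wins 21–15.
Option A vs Option E: Option A wins 30–6.
No candidate beats all others: Option G beats Option A beats Option D beats Option G, a majority cycle.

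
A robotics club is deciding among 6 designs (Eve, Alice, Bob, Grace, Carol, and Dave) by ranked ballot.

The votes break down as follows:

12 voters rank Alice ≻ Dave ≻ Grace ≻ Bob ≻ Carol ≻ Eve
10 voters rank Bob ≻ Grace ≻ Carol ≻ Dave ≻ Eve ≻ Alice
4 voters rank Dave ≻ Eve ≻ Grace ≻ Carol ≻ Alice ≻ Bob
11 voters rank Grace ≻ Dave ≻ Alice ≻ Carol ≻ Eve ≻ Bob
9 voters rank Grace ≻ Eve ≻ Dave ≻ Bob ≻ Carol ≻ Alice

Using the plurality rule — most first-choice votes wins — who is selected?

Grace

First-place vote totals:
  Eve: 0
  Alice: 12
  Bob: 10
  Grace: 20
  Carol: 0
  Dave: 4
Grace has the most first-place votes.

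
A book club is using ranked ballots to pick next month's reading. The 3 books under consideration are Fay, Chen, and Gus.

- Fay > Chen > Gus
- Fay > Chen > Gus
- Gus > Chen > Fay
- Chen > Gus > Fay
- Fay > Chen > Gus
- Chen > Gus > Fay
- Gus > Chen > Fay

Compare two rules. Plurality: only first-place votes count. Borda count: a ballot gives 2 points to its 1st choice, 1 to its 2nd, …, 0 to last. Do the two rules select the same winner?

No

Plurality first-place counts: Fay 3, Chen 2, Gus 2 → Fay.
Borda totals: Fay 6, Chen 9, Gus 6 → Chen.
The two rules disagree: plurality picks Fay, Borda picks Chen.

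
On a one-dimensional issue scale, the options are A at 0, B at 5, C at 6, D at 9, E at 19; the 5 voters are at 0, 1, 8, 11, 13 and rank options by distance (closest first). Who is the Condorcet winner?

D

With single-peaked preferences on a line, the Condorcet winner is the candidate closest to the median voter.
The median voter (position 8) is closest to D at 9.
Check: D vs A — voters closer to D: 3 of 5.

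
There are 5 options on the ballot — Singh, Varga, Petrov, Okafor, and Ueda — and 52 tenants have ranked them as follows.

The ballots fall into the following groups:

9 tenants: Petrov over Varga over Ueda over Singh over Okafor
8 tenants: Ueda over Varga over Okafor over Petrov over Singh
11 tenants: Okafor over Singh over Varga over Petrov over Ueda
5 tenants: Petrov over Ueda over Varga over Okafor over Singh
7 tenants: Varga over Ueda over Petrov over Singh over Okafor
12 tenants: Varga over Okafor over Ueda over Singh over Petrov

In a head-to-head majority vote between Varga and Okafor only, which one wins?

Ballots ranking Varga above Okafor: 9+8+5+7+12 = 41.
Ballots ranking Okafor above Varga: 11.
Varga wins the head-to-head, 41–11.

Varga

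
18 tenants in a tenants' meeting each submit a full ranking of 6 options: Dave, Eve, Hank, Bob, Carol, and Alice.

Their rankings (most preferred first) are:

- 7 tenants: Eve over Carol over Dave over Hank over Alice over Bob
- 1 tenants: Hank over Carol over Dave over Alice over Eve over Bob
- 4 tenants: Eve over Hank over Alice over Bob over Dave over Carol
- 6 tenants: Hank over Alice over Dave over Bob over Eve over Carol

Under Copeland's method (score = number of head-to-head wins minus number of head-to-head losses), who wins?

Eve

Pairwise results:
  Dave vs Eve: Eve wins 11–7.
  Dave vs Hank: Hank wins 11–7.
  Dave vs Bob: Dave wins 14–4.
  Dave vs Carol: Dave wins 10–8.
  Dave vs Alice: Alice wins 10–8.
  Eve vs Hank: Eve wins 11–7.
  Eve vs Bob: Eve wins 12–6.
  Eve vs Carol: Eve wins 17–1.
  Eve vs Alice: Eve wins 11–7.
  Hank vs Bob: Hank wins 18–0.
  Hank vs Carol: Hank wins 11–7.
  Hank vs Alice: Hank wins 18–0.
  Bob vs Carol: Bob wins 10–8.
  Bob vs Alice: Alice wins 18–0.
  Carol vs Alice: Alice wins 10–8.
Copeland scores (wins − losses):
  Dave: 2 − 3 = -1
  Eve: 5 − 0 = 5
  Hank: 4 − 1 = 3
  Bob: 1 − 4 = -3
  Carol: 0 − 5 = -5
  Alice: 3 − 2 = 1
Eve has the best Copeland score.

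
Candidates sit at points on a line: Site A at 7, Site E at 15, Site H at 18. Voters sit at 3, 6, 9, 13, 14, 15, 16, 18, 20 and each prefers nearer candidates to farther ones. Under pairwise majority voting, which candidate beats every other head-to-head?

Site E

With single-peaked preferences on a line, the Condorcet winner is the candidate closest to the median voter.
The median voter (position 14) is closest to Site E at 15.
Check: Site E vs Site A — voters closer to Site E: 6 of 9.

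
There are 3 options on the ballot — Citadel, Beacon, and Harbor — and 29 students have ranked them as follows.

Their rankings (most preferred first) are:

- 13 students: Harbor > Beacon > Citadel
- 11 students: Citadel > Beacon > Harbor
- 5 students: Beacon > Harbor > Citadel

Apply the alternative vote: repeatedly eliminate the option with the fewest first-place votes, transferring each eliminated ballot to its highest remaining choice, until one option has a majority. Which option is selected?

Round 1: Harbor 13, Citadel 11, Beacon 5. Beacon has the fewest and is eliminated.
Round 2: Harbor 18, Citadel 11. Harbor has a majority.

Harbor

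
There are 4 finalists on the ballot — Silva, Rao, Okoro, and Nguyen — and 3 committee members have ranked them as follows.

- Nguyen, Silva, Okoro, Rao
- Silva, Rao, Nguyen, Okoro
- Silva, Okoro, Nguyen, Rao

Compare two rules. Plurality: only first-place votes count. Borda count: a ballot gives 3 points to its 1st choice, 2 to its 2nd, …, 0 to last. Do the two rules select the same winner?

Yes

Plurality first-place counts: Silva 2, Rao 0, Okoro 0, Nguyen 1 → Silva.
Borda totals: Silva 8, Rao 2, Okoro 3, Nguyen 5 → Silva.
The two rules agree on Silva.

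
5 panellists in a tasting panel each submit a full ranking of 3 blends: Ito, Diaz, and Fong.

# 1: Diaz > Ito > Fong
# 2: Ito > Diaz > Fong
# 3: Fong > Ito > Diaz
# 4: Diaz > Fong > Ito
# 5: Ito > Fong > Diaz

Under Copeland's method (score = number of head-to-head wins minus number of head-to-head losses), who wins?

Ito

Pairwise results:
  Ito vs Diaz: Ito wins 3–2.
  Ito vs Fong: Ito wins 3–2.
  Diaz vs Fong: Diaz wins 3–2.
Copeland scores (wins − losses):
  Ito: 2 − 0 = 2
  Diaz: 1 − 1 = 0
  Fong: 0 − 2 = -2
Ito has the best Copeland score.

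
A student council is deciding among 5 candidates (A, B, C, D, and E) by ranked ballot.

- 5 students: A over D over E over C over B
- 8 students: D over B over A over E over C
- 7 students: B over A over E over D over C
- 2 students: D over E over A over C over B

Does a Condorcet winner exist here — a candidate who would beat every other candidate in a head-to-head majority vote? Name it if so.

None — there is no Condorcet winner

Head-to-head results (22 voters total):
A vs B: B wins 15–7.
A vs C: A wins 22–0.
A vs D: A wins 12–10.
A vs E: A wins 20–2.
B vs C: B wins 15–7.
B vs D: D wins 15–7.
B vs E: B wins 15–7.
C vs D: D wins 22–0.
C vs E: E wins 22–0.
D vs E: D wins 15–7.
No candidate beats all others: A beats D beats B beats A, a majority cycle.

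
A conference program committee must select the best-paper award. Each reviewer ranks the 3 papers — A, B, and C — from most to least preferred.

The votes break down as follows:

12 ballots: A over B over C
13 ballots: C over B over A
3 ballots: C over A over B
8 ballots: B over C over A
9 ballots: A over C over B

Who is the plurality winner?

First-place vote totals:
  A: 21
  B: 8
  C: 16
A has the most first-place votes.

A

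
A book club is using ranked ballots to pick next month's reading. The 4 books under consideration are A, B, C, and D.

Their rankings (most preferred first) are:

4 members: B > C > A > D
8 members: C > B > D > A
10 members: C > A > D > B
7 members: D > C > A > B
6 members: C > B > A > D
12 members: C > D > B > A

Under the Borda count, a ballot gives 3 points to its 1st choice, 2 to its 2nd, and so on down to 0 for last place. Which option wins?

C

Borda scores:
  A: 4·1 + 8·0 + 10·2 + 7·1 + 6·1 + 12·0 = 37
  B: 4·3 + 8·2 + 10·0 + 7·0 + 6·2 + 12·1 = 52
  C: 4·2 + 8·3 + 10·3 + 7·2 + 6·3 + 12·3 = 130
  D: 4·0 + 8·1 + 10·1 + 7·3 + 6·0 + 12·2 = 63
C has the highest total.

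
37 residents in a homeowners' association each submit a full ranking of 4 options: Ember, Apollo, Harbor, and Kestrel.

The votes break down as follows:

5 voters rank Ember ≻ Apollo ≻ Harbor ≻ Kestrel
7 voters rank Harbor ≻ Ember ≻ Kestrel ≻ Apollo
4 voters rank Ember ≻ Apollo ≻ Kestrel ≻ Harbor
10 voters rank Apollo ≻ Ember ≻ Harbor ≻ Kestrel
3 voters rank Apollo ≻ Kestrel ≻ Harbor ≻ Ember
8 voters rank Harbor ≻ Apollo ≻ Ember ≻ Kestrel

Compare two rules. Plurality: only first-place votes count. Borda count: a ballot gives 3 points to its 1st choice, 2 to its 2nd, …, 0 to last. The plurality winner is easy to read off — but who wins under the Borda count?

Plurality first-place counts: Ember 9, Apollo 13, Harbor 15, Kestrel 0 → Harbor.
Borda totals: Ember 69, Apollo 73, Harbor 63, Kestrel 17 → Apollo.

Apollo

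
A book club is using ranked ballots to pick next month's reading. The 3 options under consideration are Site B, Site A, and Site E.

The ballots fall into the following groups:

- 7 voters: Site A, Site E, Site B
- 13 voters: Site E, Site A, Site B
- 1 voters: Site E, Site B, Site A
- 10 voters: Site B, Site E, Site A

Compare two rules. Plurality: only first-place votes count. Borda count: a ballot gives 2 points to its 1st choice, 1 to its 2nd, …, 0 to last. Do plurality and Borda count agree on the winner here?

Plurality first-place counts: Site B 10, Site A 7, Site E 14 → Site E.
Borda totals: Site B 21, Site A 27, Site E 45 → Site E.
The two rules agree on Site E.

Yes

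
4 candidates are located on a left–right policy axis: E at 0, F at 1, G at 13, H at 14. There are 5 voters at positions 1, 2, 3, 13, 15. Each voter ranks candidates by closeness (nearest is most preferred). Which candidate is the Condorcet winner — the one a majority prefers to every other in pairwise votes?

F

With single-peaked preferences on a line, the Condorcet winner is the candidate closest to the median voter.
The median voter (position 3) is closest to F at 1.
Check: F vs G — voters closer to F: 3 of 5.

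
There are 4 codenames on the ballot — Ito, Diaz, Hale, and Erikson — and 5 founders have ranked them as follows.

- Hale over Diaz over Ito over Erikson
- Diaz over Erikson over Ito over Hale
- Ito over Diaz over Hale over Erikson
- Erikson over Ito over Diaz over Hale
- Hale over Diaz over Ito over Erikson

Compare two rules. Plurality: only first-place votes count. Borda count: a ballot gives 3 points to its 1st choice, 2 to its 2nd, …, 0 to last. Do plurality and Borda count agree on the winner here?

Plurality first-place counts: Ito 1, Diaz 1, Hale 2, Erikson 1 → Hale.
Borda totals: Ito 8, Diaz 10, Hale 7, Erikson 5 → Diaz.
The two rules disagree: plurality picks Hale, Borda picks Diaz.

No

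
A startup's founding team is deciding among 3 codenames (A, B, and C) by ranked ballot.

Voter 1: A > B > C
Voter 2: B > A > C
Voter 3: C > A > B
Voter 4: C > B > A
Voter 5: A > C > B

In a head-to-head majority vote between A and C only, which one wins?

A

Ballots ranking A above C: 3.
Ballots ranking C above A: 2.
A wins the head-to-head, 3–2.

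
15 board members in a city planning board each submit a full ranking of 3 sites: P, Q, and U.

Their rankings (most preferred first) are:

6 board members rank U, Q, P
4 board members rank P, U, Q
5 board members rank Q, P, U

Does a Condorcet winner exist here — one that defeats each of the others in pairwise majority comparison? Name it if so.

Head-to-head results (15 voters total):
P vs Q: Q wins 11–4.
P vs U: P wins 9–6.
Q vs U: U wins 10–5.
No candidate beats all others: P beats U beats Q beats P, a majority cycle.

No Condorcet winner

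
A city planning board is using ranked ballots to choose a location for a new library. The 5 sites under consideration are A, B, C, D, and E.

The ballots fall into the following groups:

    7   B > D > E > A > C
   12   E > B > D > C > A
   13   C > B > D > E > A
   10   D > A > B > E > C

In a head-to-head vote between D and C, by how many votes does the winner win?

16

Ballots ranking D above C: 7+12+10 = 29.
Ballots ranking C above D: 13.
D wins 29–13, a margin of 16.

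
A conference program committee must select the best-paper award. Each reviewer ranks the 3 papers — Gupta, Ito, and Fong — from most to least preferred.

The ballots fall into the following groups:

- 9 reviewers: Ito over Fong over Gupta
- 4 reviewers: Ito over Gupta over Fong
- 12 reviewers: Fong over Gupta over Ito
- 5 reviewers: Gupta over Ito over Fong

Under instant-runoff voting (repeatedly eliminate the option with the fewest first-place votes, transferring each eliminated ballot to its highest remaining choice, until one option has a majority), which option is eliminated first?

Round 1: Ito 13, Fong 12, Gupta 5. Gupta has the fewest and is eliminated.
Round 2: Ito 18, Fong 12. Ito has a majority.

Gupta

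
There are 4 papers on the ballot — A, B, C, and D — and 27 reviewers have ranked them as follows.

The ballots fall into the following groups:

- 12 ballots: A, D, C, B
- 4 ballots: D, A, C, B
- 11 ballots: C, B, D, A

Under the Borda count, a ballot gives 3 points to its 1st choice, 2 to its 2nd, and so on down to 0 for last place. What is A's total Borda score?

Borda scores:
  A: 12·3 + 4·2 + 11·0 = 44
  B: 12·0 + 4·0 + 11·2 = 22
  C: 12·1 + 4·1 + 11·3 = 49
  D: 12·2 + 4·3 + 11·1 = 47

44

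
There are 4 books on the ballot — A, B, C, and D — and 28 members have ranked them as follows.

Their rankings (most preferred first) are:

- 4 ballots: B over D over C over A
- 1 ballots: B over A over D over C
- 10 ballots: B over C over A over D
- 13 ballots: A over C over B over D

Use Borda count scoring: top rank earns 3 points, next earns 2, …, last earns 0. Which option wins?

Borda scores:
  A: 4·0 + 2 + 10·1 + 13·3 = 51
  B: 4·3 + 3 + 10·3 + 13·1 = 58
  C: 4·1 + 0 + 10·2 + 13·2 = 50
  D: 4·2 + 1 + 10·0 + 13·0 = 9
B has the highest total.

B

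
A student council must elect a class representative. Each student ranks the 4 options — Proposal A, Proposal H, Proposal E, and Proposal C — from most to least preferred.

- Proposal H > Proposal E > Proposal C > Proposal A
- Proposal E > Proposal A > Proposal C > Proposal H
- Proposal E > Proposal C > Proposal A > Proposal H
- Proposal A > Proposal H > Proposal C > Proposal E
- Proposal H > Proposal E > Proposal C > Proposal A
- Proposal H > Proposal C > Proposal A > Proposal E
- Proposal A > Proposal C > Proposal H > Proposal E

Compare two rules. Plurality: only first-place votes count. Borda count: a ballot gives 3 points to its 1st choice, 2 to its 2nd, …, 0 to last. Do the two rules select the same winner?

Plurality first-place counts: Proposal A 2, Proposal H 3, Proposal E 2, Proposal C 0 → Proposal H.
Borda totals: Proposal A 10, Proposal H 12, Proposal E 10, Proposal C 10 → Proposal H.
The two rules agree on Proposal H.

Yes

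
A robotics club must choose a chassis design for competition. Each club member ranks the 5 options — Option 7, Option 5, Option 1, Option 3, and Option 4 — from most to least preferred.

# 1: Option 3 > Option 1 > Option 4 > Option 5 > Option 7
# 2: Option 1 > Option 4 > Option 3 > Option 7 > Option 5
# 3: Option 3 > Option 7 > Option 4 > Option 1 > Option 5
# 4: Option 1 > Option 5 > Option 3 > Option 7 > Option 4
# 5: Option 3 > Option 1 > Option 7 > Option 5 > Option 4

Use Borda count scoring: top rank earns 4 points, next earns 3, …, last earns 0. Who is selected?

Borda scores:
  Option 7: 0 + 1 + 3 + 1 + 2 = 7
  Option 5: 1 + 0 + 0 + 3 + 1 = 5
  Option 1: 3 + 4 + 1 + 4 + 3 = 15
  Option 3: 4 + 2 + 4 + 2 + 4 = 16
  Option 4: 2 + 3 + 2 + 0 + 0 = 7
Option 3 has the highest total.

Option 3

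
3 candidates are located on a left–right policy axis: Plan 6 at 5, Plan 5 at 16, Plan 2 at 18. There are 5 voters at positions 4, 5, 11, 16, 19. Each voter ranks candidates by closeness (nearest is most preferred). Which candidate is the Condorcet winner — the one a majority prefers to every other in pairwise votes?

Plan 5

With single-peaked preferences on a line, the Condorcet winner is the candidate closest to the median voter.
The median voter (position 11) is closest to Plan 5 at 16.
Check: Plan 5 vs Plan 6 — voters closer to Plan 5: 3 of 5.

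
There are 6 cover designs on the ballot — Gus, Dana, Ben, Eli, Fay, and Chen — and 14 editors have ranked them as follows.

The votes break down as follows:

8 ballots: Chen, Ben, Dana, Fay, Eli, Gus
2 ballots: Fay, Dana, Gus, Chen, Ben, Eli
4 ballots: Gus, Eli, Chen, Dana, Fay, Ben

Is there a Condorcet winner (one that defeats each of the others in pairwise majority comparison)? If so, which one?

Head-to-head results (14 voters total):
Gus vs Dana: Dana wins 10–4.
Gus vs Ben: Ben wins 8–6.
Gus vs Eli: Eli wins 8–6.
Gus vs Fay: Fay wins 10–4.
Gus vs Chen: Chen wins 8–6.
Dana vs Ben: Ben wins 8–6.
Dana vs Eli: Dana wins 10–4.
Dana vs Fay: Dana wins 12–2.
Dana vs Chen: Chen wins 12–2.
Ben vs Eli: Ben wins 10–4.
Ben vs Fay: Ben wins 8–6.
Ben vs Chen: Chen wins 14–0.
Eli vs Fay: Fay wins 10–4.
Eli vs Chen: Chen wins 10–4.
Fay vs Chen: Chen wins 12–2.
Chen beats each rival — Gus (8–6), Dana (12–2), Ben (14–0), Eli (10–4), Fay (12–2) — so Chen is the Condorcet winner.

Chen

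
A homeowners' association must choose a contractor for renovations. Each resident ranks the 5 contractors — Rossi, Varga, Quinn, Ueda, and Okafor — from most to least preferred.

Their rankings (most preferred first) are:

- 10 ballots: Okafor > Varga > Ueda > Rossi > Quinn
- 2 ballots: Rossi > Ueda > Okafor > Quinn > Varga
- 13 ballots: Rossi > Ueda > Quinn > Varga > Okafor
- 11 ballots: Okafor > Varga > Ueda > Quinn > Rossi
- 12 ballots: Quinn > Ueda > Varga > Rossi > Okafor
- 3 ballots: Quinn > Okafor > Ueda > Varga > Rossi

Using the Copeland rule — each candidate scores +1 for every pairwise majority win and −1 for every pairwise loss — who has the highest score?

Pairwise results:
  Rossi vs Varga: Varga wins 36–15.
  Rossi vs Quinn: Quinn wins 26–25.
  Rossi vs Ueda: Ueda wins 36–15.
  Rossi vs Okafor: Rossi wins 27–24.
  Varga vs Quinn: Quinn wins 30–21.
  Varga vs Ueda: Ueda wins 30–21.
  Varga vs Okafor: Okafor wins 26–25.
  Quinn vs Ueda: Ueda wins 36–15.
  Quinn vs Okafor: Quinn wins 28–23.
  Ueda vs Okafor: Ueda wins 27–24.
Copeland scores (wins − losses):
  Rossi: 1 − 3 = -2
  Varga: 1 − 3 = -2
  Quinn: 3 − 1 = 2
  Ueda: 4 − 0 = 4
  Okafor: 1 − 3 = -2
Ueda has the best Copeland score.

Ueda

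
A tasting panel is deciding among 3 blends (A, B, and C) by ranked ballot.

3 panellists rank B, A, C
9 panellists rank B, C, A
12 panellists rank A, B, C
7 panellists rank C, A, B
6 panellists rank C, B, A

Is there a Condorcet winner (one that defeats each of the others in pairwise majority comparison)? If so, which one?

Head-to-head results (37 voters total):
A vs B: A wins 19–18.
A vs C: C wins 22–15.
B vs C: B wins 24–13.
No candidate beats all others: A beats B beats C beats A, a majority cycle.

None — there is no Condorcet winner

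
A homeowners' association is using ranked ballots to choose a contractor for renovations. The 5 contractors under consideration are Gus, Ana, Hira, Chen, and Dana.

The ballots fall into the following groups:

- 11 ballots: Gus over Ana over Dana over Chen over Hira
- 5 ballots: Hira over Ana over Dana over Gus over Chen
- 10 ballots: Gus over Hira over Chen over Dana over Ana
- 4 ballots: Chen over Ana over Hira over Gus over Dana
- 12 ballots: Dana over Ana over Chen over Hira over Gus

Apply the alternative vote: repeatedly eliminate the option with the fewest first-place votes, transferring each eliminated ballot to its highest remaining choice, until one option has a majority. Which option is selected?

Round 1: Gus 21, Dana 12, Hira 5, Chen 4, Ana 0. Ana has the fewest and is eliminated.
Round 2: Gus 21, Dana 12, Hira 5, Chen 4. Chen has the fewest and is eliminated.
Round 3: Gus 21, Dana 12, Hira 9. Hira has the fewest and is eliminated.
Round 4: Gus 25, Dana 17. Gus has a majority.

Gus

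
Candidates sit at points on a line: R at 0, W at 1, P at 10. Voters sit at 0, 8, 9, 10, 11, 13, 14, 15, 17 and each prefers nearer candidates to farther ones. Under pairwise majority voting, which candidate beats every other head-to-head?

P

With single-peaked preferences on a line, the Condorcet winner is the candidate closest to the median voter.
The median voter (position 11) is closest to P at 10.
Check: P vs R — voters closer to P: 8 of 9.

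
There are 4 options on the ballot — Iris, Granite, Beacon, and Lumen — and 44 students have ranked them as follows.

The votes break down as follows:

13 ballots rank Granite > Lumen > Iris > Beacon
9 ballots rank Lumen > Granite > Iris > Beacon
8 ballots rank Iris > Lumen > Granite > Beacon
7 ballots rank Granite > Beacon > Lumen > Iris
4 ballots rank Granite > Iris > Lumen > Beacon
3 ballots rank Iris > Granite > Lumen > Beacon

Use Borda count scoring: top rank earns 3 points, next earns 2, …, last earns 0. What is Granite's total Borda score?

Borda scores:
  Iris: 13·1 + 9·1 + 8·3 + 7·0 + 4·2 + 3·3 = 63
  Granite: 13·3 + 9·2 + 8·1 + 7·3 + 4·3 + 3·2 = 104
  Beacon: 13·0 + 9·0 + 8·0 + 7·2 + 4·0 + 3·0 = 14
  Lumen: 13·2 + 9·3 + 8·2 + 7·1 + 4·1 + 3·1 = 83

104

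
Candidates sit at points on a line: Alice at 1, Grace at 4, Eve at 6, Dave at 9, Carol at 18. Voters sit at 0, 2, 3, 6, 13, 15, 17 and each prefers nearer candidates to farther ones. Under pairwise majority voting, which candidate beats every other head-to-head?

Eve

With single-peaked preferences on a line, the Condorcet winner is the candidate closest to the median voter.
The median voter (position 6) is closest to Eve at 6.
Check: Eve vs Dave — voters closer to Eve: 4 of 7.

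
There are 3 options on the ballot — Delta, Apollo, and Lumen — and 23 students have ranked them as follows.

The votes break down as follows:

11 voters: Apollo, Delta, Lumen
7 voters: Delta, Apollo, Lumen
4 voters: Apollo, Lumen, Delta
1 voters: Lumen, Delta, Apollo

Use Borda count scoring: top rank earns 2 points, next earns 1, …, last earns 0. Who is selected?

Borda scores:
  Delta: 11·1 + 7·2 + 4·0 + 1 = 26
  Apollo: 11·2 + 7·1 + 4·2 + 0 = 37
  Lumen: 11·0 + 7·0 + 4·1 + 2 = 6
Apollo has the highest total.

Apollo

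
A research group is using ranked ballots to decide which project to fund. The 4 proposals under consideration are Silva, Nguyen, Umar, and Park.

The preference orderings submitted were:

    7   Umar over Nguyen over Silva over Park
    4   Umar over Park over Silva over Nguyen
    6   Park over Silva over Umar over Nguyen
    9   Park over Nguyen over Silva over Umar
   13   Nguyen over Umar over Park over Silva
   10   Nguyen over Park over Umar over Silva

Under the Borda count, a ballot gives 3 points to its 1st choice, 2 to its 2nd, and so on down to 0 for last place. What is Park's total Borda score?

Borda scores:
  Silva: 7·1 + 4·1 + 6·2 + 9·1 + 13·0 + 10·0 = 32
  Nguyen: 7·2 + 4·0 + 6·0 + 9·2 + 13·3 + 10·3 = 101
  Umar: 7·3 + 4·3 + 6·1 + 9·0 + 13·2 + 10·1 = 75
  Park: 7·0 + 4·2 + 6·3 + 9·3 + 13·1 + 10·2 = 86

86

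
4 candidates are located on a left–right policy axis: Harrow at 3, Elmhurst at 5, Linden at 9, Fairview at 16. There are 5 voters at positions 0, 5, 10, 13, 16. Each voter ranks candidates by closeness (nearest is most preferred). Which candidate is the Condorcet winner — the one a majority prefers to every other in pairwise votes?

Linden

With single-peaked preferences on a line, the Condorcet winner is the candidate closest to the median voter.
The median voter (position 10) is closest to Linden at 9.
Check: Linden vs Harrow — voters closer to Linden: 3 of 5.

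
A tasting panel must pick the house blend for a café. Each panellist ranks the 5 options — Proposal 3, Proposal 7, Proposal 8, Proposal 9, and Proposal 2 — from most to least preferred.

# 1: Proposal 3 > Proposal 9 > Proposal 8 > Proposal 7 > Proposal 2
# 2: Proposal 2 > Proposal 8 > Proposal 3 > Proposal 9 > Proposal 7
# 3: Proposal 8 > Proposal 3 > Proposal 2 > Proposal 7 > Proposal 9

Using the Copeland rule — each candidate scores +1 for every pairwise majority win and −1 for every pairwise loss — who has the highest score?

Proposal 8

Pairwise results:
  Proposal 3 vs Proposal 7: Proposal 3 wins 3–0.
  Proposal 3 vs Proposal 8: Proposal 8 wins 2–1.
  Proposal 3 vs Proposal 9: Proposal 3 wins 3–0.
  Proposal 3 vs Proposal 2: Proposal 3 wins 2–1.
  Proposal 7 vs Proposal 8: Proposal 8 wins 3–0.
  Proposal 7 vs Proposal 9: Proposal 9 wins 2–1.
  Proposal 7 vs Proposal 2: Proposal 2 wins 2–1.
  Proposal 8 vs Proposal 9: Proposal 8 wins 2–1.
  Proposal 8 vs Proposal 2: Proposal 8 wins 2–1.
  Proposal 9 vs Proposal 2: Proposal 2 wins 2–1.
Copeland scores (wins − losses):
  Proposal 3: 3 − 1 = 2
  Proposal 7: 0 − 4 = -4
  Proposal 8: 4 − 0 = 4
  Proposal 9: 1 − 3 = -2
  Proposal 2: 2 − 2 = 0
Proposal 8 has the best Copeland score.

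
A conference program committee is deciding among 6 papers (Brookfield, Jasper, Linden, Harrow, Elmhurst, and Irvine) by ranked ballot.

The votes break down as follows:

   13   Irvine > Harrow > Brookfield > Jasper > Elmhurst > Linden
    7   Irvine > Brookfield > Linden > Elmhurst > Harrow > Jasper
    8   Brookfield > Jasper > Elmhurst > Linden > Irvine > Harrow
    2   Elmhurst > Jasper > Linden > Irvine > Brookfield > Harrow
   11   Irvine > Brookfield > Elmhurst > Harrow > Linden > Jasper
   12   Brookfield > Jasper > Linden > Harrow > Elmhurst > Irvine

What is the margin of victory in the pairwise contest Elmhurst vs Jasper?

13

Ballots ranking Elmhurst above Jasper: 7+2+11 = 20.
Ballots ranking Jasper above Elmhurst: 13+8+12 = 33.
Jasper wins 33–20, a margin of 13.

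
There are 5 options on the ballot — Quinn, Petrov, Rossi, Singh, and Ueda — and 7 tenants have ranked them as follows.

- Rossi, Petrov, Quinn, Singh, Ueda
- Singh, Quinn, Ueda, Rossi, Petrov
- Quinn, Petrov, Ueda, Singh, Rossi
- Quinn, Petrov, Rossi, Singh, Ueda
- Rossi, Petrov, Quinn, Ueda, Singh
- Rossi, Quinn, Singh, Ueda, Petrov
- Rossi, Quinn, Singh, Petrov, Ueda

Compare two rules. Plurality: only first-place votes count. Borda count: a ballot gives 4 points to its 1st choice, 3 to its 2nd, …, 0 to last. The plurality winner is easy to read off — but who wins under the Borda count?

Quinn

Plurality first-place counts: Quinn 2, Petrov 0, Rossi 4, Singh 1, Ueda 0 → Rossi.
Borda totals: Quinn 21, Petrov 13, Rossi 19, Singh 11, Ueda 6 → Quinn.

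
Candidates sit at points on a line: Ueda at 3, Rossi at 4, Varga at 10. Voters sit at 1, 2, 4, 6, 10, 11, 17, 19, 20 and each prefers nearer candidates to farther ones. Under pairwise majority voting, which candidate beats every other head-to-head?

Varga

With single-peaked preferences on a line, the Condorcet winner is the candidate closest to the median voter.
The median voter (position 10) is closest to Varga at 10.
Check: Varga vs Ueda — voters closer to Varga: 5 of 9.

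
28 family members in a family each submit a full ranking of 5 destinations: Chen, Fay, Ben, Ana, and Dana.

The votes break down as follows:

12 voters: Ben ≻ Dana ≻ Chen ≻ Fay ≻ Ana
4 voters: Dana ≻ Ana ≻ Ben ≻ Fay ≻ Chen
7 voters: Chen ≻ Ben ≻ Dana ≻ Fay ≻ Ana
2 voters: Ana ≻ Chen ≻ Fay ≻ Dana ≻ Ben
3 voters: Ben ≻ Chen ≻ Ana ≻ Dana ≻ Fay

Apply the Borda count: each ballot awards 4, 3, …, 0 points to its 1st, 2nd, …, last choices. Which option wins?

Borda scores:
  Chen: 12·2 + 4·0 + 7·4 + 2·3 + 3·3 = 67
  Fay: 12·1 + 4·1 + 7·1 + 2·2 + 3·0 = 27
  Ben: 12·4 + 4·2 + 7·3 + 2·0 + 3·4 = 89
  Ana: 12·0 + 4·3 + 7·0 + 2·4 + 3·2 = 26
  Dana: 12·3 + 4·4 + 7·2 + 2·1 + 3·1 = 71
Ben has the highest total.

Ben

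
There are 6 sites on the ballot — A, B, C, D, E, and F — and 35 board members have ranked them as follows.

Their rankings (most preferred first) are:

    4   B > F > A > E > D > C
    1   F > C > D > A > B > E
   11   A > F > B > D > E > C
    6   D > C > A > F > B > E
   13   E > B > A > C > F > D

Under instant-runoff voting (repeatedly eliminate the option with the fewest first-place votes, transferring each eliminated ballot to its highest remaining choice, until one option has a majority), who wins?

Round 1: E 13, A 11, D 6, B 4, F 1, C 0. C has the fewest and is eliminated.
Round 2: E 13, A 11, D 6, B 4, F 1. F has the fewest and is eliminated.
Round 3: E 13, A 11, D 7, B 4. B has the fewest and is eliminated.
Round 4: A 15, E 13, D 7. D has the fewest and is eliminated.
Round 5: A 22, E 13. A has a majority.

A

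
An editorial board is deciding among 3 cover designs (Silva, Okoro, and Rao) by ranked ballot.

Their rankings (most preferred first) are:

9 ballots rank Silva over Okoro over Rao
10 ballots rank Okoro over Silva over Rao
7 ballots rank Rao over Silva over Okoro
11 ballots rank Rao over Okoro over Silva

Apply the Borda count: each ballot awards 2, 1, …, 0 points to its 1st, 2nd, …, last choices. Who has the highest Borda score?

Okoro

Borda scores:
  Silva: 9·2 + 10·1 + 7·1 + 11·0 = 35
  Okoro: 9·1 + 10·2 + 7·0 + 11·1 = 40
  Rao: 9·0 + 10·0 + 7·2 + 11·2 = 36
Okoro has the highest total.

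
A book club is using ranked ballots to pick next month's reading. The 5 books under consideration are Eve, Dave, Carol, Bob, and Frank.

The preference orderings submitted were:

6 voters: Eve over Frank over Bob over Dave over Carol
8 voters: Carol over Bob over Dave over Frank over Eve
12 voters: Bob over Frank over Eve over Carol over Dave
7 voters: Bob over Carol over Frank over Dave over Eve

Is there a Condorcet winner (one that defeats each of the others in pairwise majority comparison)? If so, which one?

Head-to-head results (33 voters total):
Eve vs Dave: Eve wins 18–15.
Eve vs Carol: Eve wins 18–15.
Eve vs Bob: Bob wins 27–6.
Eve vs Frank: Frank wins 27–6.
Dave vs Carol: Carol wins 27–6.
Dave vs Bob: Bob wins 33–0.
Dave vs Frank: Frank wins 25–8.
Carol vs Bob: Bob wins 25–8.
Carol vs Frank: Frank wins 18–15.
Bob vs Frank: Bob wins 27–6.
Bob beats each rival — Eve (27–6), Dave (33–0), Carol (25–8), Frank (27–6) — so Bob is the Condorcet winner.

Bob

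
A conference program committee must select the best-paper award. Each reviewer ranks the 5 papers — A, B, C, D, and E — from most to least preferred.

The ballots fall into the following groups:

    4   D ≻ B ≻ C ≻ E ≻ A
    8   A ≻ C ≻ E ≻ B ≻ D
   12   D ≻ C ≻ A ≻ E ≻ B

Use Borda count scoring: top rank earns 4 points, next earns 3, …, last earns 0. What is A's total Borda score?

Borda scores:
  A: 4·0 + 8·4 + 12·2 = 56
  B: 4·3 + 8·1 + 12·0 = 20
  C: 4·2 + 8·3 + 12·3 = 68
  D: 4·4 + 8·0 + 12·4 = 64
  E: 4·1 + 8·2 + 12·1 = 32

56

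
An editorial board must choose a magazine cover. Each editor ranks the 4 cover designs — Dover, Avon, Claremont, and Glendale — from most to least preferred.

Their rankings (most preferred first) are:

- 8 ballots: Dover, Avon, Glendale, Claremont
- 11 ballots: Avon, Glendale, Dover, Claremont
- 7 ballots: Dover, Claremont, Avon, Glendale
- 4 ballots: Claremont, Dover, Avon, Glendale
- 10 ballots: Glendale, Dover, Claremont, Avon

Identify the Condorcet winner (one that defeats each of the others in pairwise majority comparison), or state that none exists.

Head-to-head results (40 voters total):
Dover vs Avon: Dover wins 29–11.
Dover vs Claremont: Dover wins 36–4.
Dover vs Glendale: Glendale wins 21–19.
Avon vs Claremont: Claremont wins 21–19.
Avon vs Glendale: Avon wins 30–10.
Claremont vs Glendale: Glendale wins 29–11.
No candidate beats all others: Dover beats Avon beats Glendale beats Dover, a majority cycle.

There is no Condorcet winner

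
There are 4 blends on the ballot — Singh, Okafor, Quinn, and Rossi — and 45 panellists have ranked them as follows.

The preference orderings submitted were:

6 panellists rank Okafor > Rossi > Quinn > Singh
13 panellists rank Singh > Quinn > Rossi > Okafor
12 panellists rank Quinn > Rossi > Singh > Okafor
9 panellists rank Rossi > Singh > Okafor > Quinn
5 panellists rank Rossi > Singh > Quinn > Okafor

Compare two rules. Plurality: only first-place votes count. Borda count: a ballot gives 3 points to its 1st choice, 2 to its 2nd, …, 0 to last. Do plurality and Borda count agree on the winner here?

Yes

Plurality first-place counts: Singh 13, Okafor 6, Quinn 12, Rossi 14 → Rossi.
Borda totals: Singh 79, Okafor 27, Quinn 73, Rossi 91 → Rossi.
The two rules agree on Rossi.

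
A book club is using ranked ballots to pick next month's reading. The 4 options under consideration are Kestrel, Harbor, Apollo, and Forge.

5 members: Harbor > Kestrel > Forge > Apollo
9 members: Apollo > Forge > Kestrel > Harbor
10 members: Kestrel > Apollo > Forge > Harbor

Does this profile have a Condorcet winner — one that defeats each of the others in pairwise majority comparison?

Yes

Head-to-head results (24 voters total):
Kestrel vs Harbor: Kestrel wins 19–5.
Kestrel vs Apollo: Kestrel wins 15–9.
Kestrel vs Forge: Kestrel wins 15–9.
Harbor vs Apollo: Apollo wins 19–5.
Harbor vs Forge: Forge wins 19–5.
Apollo vs Forge: Apollo wins 19–5.
Kestrel beats each rival — Harbor (19–5), Apollo (15–9), Forge (15–9) — so Kestrel is the Condorcet winner.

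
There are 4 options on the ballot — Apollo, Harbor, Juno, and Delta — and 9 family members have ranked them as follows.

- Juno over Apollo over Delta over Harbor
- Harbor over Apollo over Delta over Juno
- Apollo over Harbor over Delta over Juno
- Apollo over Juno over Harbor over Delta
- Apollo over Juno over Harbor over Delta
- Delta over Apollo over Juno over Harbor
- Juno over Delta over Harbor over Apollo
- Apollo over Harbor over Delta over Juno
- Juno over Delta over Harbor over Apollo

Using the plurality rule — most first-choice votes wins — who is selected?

First-place vote totals:
  Apollo: 4
  Harbor: 1
  Juno: 3
  Delta: 1
Apollo has the most first-place votes.

Apollo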